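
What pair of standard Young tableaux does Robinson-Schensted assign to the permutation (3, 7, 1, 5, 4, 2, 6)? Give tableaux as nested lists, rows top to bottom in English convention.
P = [[1, 2, 6], [3, 4], [5], [7]], Q = [[1, 2, 7], [3, 4], [5], [6]]

Insert each entry of the permutation into P by Schensted row insertion, recording in Q the position of each new cell.

Insert 3: appended to row 1. P = [[3]], Q = [[1]].
Insert 7: appended to row 1. P = [[3, 7]], Q = [[1, 2]].
Insert 1: 1 bumps 3 from row 1; 3 starts row 2. P = [[1, 7], [3]], Q = [[1, 2], [3]].
Insert 5: 5 bumps 7 from row 1; 7 appends to row 2. P = [[1, 5], [3, 7]], Q = [[1, 2], [3, 4]].
Insert 4: 4 bumps 5 from row 1; 5 bumps 7 from row 2; 7 starts row 3. P = [[1, 4], [3, 5], [7]], Q = [[1, 2], [3, 4], [5]].
Insert 2: 2 bumps 4 from row 1; 4 bumps 5 from row 2; 5 bumps 7 from row 3; 7 starts row 4. P = [[1, 2], [3, 4], [5], [7]], Q = [[1, 2], [3, 4], [5], [6]].
Insert 6: appended to row 1. P = [[1, 2, 6], [3, 4], [5], [7]], Q = [[1, 2, 7], [3, 4], [5], [6]].

So P = [[1, 2, 6], [3, 4], [5], [7]], Q = [[1, 2, 7], [3, 4], [5], [6]].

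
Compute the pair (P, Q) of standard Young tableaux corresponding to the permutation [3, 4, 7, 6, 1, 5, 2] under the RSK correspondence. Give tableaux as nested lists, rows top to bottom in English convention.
Insert each entry of the permutation into P by Schensted row insertion, recording in Q the position of each new cell.

After inserting 3: P = [[3]].
After inserting 4: P = [[3, 4]].
After inserting 7: P = [[3, 4, 7]].
After inserting 6: P = [[3, 4, 6], [7]].
After inserting 1: P = [[1, 4, 6], [3], [7]].
After inserting 5: P = [[1, 4, 5], [3, 6], [7]].
After inserting 2: P = [[1, 2, 5], [3, 4], [6], [7]].

So P = [[1, 2, 5], [3, 4], [6], [7]], Q = [[1, 2, 3], [4, 6], [5], [7]].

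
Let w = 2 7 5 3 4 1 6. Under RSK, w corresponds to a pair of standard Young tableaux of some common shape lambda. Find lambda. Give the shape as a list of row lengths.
[4, 1, 1, 1]

Row-insert each entry into an empty tableau.

After inserting 2: P = [[2]].
After inserting 7: P = [[2, 7]].
After inserting 5: P = [[2, 5], [7]].
After inserting 3: P = [[2, 3], [5], [7]].
After inserting 4: P = [[2, 3, 4], [5], [7]].
After inserting 1: P = [[1, 3, 4], [2], [5], [7]].
After inserting 6: P = [[1, 3, 4, 6], [2], [5], [7]].

The final insertion tableau P = [[1, 3, 4, 6], [2], [5], [7]] has shape [4, 1, 1, 1].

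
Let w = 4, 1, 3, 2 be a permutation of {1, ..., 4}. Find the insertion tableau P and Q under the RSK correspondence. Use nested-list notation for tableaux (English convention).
P = [[1, 2], [3], [4]], Q = [[1, 3], [2], [4]]

Insert each entry of the permutation into P by Schensted row insertion, recording in Q the position of each new cell.

Insert 4: appended to row 1. P = [[4]].
Insert 1: 1 bumps 4 from row 1; 4 starts row 2. P = [[1], [4]].
Insert 3: appended to row 1. P = [[1, 3], [4]].
Insert 2: 2 bumps 3 from row 1; 3 bumps 4 from row 2; 4 starts row 3. P = [[1, 2], [3], [4]].

So P = [[1, 2], [3], [4]], Q = [[1, 3], [2], [4]].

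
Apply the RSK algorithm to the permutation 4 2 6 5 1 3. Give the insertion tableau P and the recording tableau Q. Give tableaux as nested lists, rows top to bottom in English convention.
P = [[1, 3], [2, 5], [4, 6]], Q = [[1, 3], [2, 4], [5, 6]]

Insert each entry of the permutation into P by Schensted row insertion, recording in Q the position of each new cell.

Insert 4: appended to row 1. P = [[4]], Q = [[1]].
Insert 2: 2 bumps 4 from row 1; 4 starts row 2. P = [[2], [4]], Q = [[1], [2]].
Insert 6: appended to row 1. P = [[2, 6], [4]], Q = [[1, 3], [2]].
Insert 5: 5 bumps 6 from row 1; 6 appends to row 2. P = [[2, 5], [4, 6]], Q = [[1, 3], [2, 4]].
Insert 1: 1 bumps 2 from row 1; 2 bumps 4 from row 2; 4 starts row 3. P = [[1, 5], [2, 6], [4]], Q = [[1, 3], [2, 4], [5]].
Insert 3: 3 bumps 5 from row 1; 5 bumps 6 from row 2; 6 appends to row 3. P = [[1, 3], [2, 5], [4, 6]], Q = [[1, 3], [2, 4], [5, 6]].

So P = [[1, 3], [2, 5], [4, 6]], Q = [[1, 3], [2, 4], [5, 6]].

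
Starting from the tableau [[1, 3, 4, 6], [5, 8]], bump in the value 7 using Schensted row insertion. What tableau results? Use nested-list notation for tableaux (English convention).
[[1, 3, 4, 6, 7], [5, 8]]

7 is larger than every entry of row 1, so it is appended to row 1. The new tableau is [[1, 3, 4, 6, 7], [5, 8]].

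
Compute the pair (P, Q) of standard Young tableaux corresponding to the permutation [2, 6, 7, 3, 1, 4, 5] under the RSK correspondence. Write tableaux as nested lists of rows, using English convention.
P = [[1, 3, 4, 5], [2, 7], [6]], Q = [[1, 2, 3, 7], [4, 6], [5]]

Insert each entry of the permutation into P by Schensted row insertion, recording in Q the position of each new cell.

Insert 2: appended to row 1. P = [[2]].
Insert 6: appended to row 1. P = [[2, 6]].
Insert 7: appended to row 1. P = [[2, 6, 7]].
Insert 3: 3 bumps 6 from row 1; 6 starts row 2. P = [[2, 3, 7], [6]].
Insert 1: 1 bumps 2 from row 1; 2 bumps 6 from row 2; 6 starts row 3. P = [[1, 3, 7], [2], [6]].
Insert 4: 4 bumps 7 from row 1; 7 appends to row 2. P = [[1, 3, 4], [2, 7], [6]].
Insert 5: appended to row 1. P = [[1, 3, 4, 5], [2, 7], [6]].

So P = [[1, 3, 4, 5], [2, 7], [6]], Q = [[1, 2, 3, 7], [4, 6], [5]].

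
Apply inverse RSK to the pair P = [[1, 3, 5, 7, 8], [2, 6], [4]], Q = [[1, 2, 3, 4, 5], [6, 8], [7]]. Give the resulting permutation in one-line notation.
2 4 6 7 8 3 1 5

Reverse RSK: for i = n, n-1, ..., 1, locate i in Q, remove the corresponding corner cell from P, and reverse-bump its entry up through P; the value ejected from row 1 is w(i).

So w = 2 4 6 7 8 3 1 5.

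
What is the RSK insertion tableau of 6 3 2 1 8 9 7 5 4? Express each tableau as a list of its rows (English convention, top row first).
P = [[1, 4, 9], [2, 5], [3, 7], [6, 8]]

After inserting 6: P = [[6]].
After inserting 3: P = [[3], [6]].
After inserting 2: P = [[2], [3], [6]].
After inserting 1: P = [[1], [2], [3], [6]].
After inserting 8: P = [[1, 8], [2], [3], [6]].
After inserting 9: P = [[1, 8, 9], [2], [3], [6]].
After inserting 7: P = [[1, 7, 9], [2, 8], [3], [6]].
After inserting 5: P = [[1, 5, 9], [2, 7], [3, 8], [6]].
After inserting 4: P = [[1, 4, 9], [2, 5], [3, 7], [6, 8]].

So P = [[1, 4, 9], [2, 5], [3, 7], [6, 8]].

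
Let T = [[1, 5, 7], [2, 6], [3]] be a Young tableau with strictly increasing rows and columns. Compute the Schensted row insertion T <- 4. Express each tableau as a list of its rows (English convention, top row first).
[[1, 4, 7], [2, 5], [3, 6]]

In row 1, 4 replaces 5 (the leftmost entry greater than 4); 5 is bumped to row 2. In row 2, 5 replaces 6 (the leftmost entry greater than 5); 6 is bumped to row 3. 6 is appended to row 3. The new tableau is [[1, 4, 7], [2, 5], [3, 6]].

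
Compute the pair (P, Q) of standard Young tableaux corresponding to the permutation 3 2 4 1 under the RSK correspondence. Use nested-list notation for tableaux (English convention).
Insert each entry of the permutation into P by Schensted row insertion, recording in Q the position of each new cell.

Insert 3: appended to row 1. P = [[3]].
Insert 2: 2 bumps 3 from row 1; 3 starts row 2. P = [[2], [3]].
Insert 4: appended to row 1. P = [[2, 4], [3]].
Insert 1: 1 bumps 2 from row 1; 2 bumps 3 from row 2; 3 starts row 3. P = [[1, 4], [2], [3]].

So P = [[1, 4], [2], [3]], Q = [[1, 3], [2], [4]].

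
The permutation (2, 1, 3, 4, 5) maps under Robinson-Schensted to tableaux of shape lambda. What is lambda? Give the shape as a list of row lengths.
[4, 1]

Row-insert each entry into an empty tableau.

After inserting 2: P = [[2]].
After inserting 1: P = [[1], [2]].
After inserting 3: P = [[1, 3], [2]].
After inserting 4: P = [[1, 3, 4], [2]].
After inserting 5: P = [[1, 3, 4, 5], [2]].

The final insertion tableau P = [[1, 3, 4, 5], [2]] has shape [4, 1].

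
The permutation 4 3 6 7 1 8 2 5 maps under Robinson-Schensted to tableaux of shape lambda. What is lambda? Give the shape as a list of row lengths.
Row-insert each entry into an empty tableau.

After inserting 4: P = [[4]].
After inserting 3: P = [[3], [4]].
After inserting 6: P = [[3, 6], [4]].
After inserting 7: P = [[3, 6, 7], [4]].
After inserting 1: P = [[1, 6, 7], [3], [4]].
After inserting 8: P = [[1, 6, 7, 8], [3], [4]].
After inserting 2: P = [[1, 2, 7, 8], [3, 6], [4]].
After inserting 5: P = [[1, 2, 5, 8], [3, 6, 7], [4]].

The final insertion tableau P = [[1, 2, 5, 8], [3, 6, 7], [4]] has shape [4, 3, 1].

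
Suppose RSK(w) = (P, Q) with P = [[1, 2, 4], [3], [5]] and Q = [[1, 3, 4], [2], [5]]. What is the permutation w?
5 1 3 4 2

Reverse the RSK construction: for i from n down to 1, find the cell of Q containing i, remove the entry at that cell from P, and reverse-bump it up through P; the value ejected from row 1 is w(i).

Step i=5: Q has 5 at row 3, column 1; remove 5 from row 3 of P and reverse-bump: 5 enters row 2 and ejects 3; 3 enters row 1 and ejects 2. So w(5) = 2. P is now [[1, 3, 4], [5]].
Step i=4: Q has 4 at row 1, column 3; remove that cell from P, ejecting 4. So w(4) = 4. P is now [[1, 3], [5]].
Step i=3: Q has 3 at row 1, column 2; remove that cell from P, ejecting 3. So w(3) = 3. P is now [[1], [5]].
Step i=2: Q has 2 at row 2, column 1; remove 5 from row 2 of P and reverse-bump: 5 enters row 1 and ejects 1. So w(2) = 1. P is now [[5]].
Step i=1: Q has 1 at row 1, column 1; remove that cell from P, ejecting 5. So w(1) = 5. P is now [].

So w = 5 1 3 4 2.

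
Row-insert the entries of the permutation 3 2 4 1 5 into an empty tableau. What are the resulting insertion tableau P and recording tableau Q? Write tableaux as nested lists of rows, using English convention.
Insert each entry of the permutation into P by Schensted row insertion, recording in Q the position of each new cell.

Insert 3: appended to row 1. P = [[3]], Q = [[1]].
Insert 2: 2 bumps 3 from row 1; 3 starts row 2. P = [[2], [3]], Q = [[1], [2]].
Insert 4: appended to row 1. P = [[2, 4], [3]], Q = [[1, 3], [2]].
Insert 1: 1 bumps 2 from row 1; 2 bumps 3 from row 2; 3 starts row 3. P = [[1, 4], [2], [3]], Q = [[1, 3], [2], [4]].
Insert 5: appended to row 1. P = [[1, 4, 5], [2], [3]], Q = [[1, 3, 5], [2], [4]].

So P = [[1, 4, 5], [2], [3]], Q = [[1, 3, 5], [2], [4]].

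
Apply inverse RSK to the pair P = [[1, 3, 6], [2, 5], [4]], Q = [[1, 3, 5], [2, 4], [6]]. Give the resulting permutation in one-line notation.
Reverse the RSK construction: for i from n down to 1, find the cell of Q containing i, remove the entry at that cell from P, and reverse-bump it up through P; the value ejected from row 1 is w(i).

Step i=6: Q has 6 at row 3, column 1; remove 4 from row 3 of P and reverse-bump: 4 enters row 2 and ejects 2; 2 enters row 1 and ejects 1. So w(6) = 1. P is now [[2, 3, 6], [4, 5]].
Step i=5: Q has 5 at row 1, column 3; remove that cell from P, ejecting 6. So w(5) = 6. P is now [[2, 3], [4, 5]].
Step i=4: Q has 4 at row 2, column 2; remove 5 from row 2 of P and reverse-bump: 5 enters row 1 and ejects 3. So w(4) = 3. P is now [[2, 5], [4]].
Step i=3: Q has 3 at row 1, column 2; remove that cell from P, ejecting 5. So w(3) = 5. P is now [[2], [4]].
Step i=2: Q has 2 at row 2, column 1; remove 4 from row 2 of P and reverse-bump: 4 enters row 1 and ejects 2. So w(2) = 2. P is now [[4]].
Step i=1: Q has 1 at row 1, column 1; remove that cell from P, ejecting 4. So w(1) = 4. P is now [].

So w = 4 2 5 3 6 1.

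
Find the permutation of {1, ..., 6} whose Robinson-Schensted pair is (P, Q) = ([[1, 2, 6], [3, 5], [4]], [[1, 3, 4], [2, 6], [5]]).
4 3 5 6 1 2

Reverse the RSK construction: for i from n down to 1, find the cell of Q containing i, remove the entry at that cell from P, and reverse-bump it up through P; the value ejected from row 1 is w(i).

Step i=6: Q has 6 at row 2, column 2; remove 5 from row 2 of P and reverse-bump: 5 enters row 1 and ejects 2. So w(6) = 2. P is now [[1, 5, 6], [3], [4]].
Step i=5: Q has 5 at row 3, column 1; remove 4 from row 3 of P and reverse-bump: 4 enters row 2 and ejects 3; 3 enters row 1 and ejects 1. So w(5) = 1. P is now [[3, 5, 6], [4]].
Step i=4: Q has 4 at row 1, column 3; remove that cell from P, ejecting 6. So w(4) = 6. P is now [[3, 5], [4]].
Step i=3: Q has 3 at row 1, column 2; remove that cell from P, ejecting 5. So w(3) = 5. P is now [[3], [4]].
Step i=2: Q has 2 at row 2, column 1; remove 4 from row 2 of P and reverse-bump: 4 enters row 1 and ejects 3. So w(2) = 3. P is now [[4]].
Step i=1: Q has 1 at row 1, column 1; remove that cell from P, ejecting 4. So w(1) = 4. P is now [].

So w = 4 3 5 6 1 2.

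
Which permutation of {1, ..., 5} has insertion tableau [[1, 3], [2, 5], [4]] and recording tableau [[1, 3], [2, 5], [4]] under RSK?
Reverse RSK: for i = n, n-1, ..., 1, locate i in Q, remove the corresponding corner cell from P, and reverse-bump its entry up through P; the value ejected from row 1 is w(i).

So w = 4 2 5 1 3.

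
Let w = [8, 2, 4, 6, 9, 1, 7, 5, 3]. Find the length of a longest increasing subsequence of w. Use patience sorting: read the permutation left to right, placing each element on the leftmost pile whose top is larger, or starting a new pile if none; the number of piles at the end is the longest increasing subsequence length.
4

8: new pile. tops = [8]
2: onto pile 1 (replacing 8). tops = [2]
4: new pile. tops = [2, 4]
6: new pile. tops = [2, 4, 6]
9: new pile. tops = [2, 4, 6, 9]
1: onto pile 1 (replacing 2). tops = [1, 4, 6, 9]
7: onto pile 4 (replacing 9). tops = [1, 4, 6, 7]
5: onto pile 3 (replacing 6). tops = [1, 4, 5, 7]
3: onto pile 2 (replacing 4). tops = [1, 3, 5, 7]

4 piles, so the longest increasing subsequence has length 4.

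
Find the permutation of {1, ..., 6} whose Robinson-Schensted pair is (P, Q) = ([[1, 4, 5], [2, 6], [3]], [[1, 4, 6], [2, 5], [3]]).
Reverse the RSK construction: for i from n down to 1, find the cell of Q containing i, remove the entry at that cell from P, and reverse-bump it up through P; the value ejected from row 1 is w(i).

Step i=6: Q has 6 at row 1, column 3; remove that cell from P, ejecting 5. So w(6) = 5. P is now [[1, 4], [2, 6], [3]].
Step i=5: Q has 5 at row 2, column 2; remove 6 from row 2 of P and reverse-bump: 6 enters row 1 and ejects 4. So w(5) = 4. P is now [[1, 6], [2], [3]].
Step i=4: Q has 4 at row 1, column 2; remove that cell from P, ejecting 6. So w(4) = 6. P is now [[1], [2], [3]].
Step i=3: Q has 3 at row 3, column 1; remove 3 from row 3 of P and reverse-bump: 3 enters row 2 and ejects 2; 2 enters row 1 and ejects 1. So w(3) = 1. P is now [[2], [3]].
Step i=2: Q has 2 at row 2, column 1; remove 3 from row 2 of P and reverse-bump: 3 enters row 1 and ejects 2. So w(2) = 2. P is now [[3]].
Step i=1: Q has 1 at row 1, column 1; remove that cell from P, ejecting 3. So w(1) = 3. P is now [].

So w = 3 2 1 6 4 5.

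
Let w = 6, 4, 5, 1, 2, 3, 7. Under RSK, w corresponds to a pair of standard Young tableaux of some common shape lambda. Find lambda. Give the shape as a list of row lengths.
[4, 2, 1]

Row-insert each entry into an empty tableau.

After inserting 6: P = [[6]].
After inserting 4: P = [[4], [6]].
After inserting 5: P = [[4, 5], [6]].
After inserting 1: P = [[1, 5], [4], [6]].
After inserting 2: P = [[1, 2], [4, 5], [6]].
After inserting 3: P = [[1, 2, 3], [4, 5], [6]].
After inserting 7: P = [[1, 2, 3, 7], [4, 5], [6]].

The final insertion tableau P = [[1, 2, 3, 7], [4, 5], [6]] has shape [4, 2, 1].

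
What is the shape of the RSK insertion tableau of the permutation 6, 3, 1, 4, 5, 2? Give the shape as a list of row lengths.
RSK row insertion gives P = [[1, 2, 5], [3, 4], [6]], which has shape [3, 2, 1].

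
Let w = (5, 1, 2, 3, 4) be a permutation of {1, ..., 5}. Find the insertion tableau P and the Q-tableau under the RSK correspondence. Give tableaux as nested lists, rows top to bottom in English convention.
Insert each entry of the permutation into P by Schensted row insertion, recording in Q the position of each new cell.

Insert 5: appended to row 1. P = [[5]], Q = [[1]].
Insert 1: 1 bumps 5 from row 1; 5 starts row 2. P = [[1], [5]], Q = [[1], [2]].
Insert 2: appended to row 1. P = [[1, 2], [5]], Q = [[1, 3], [2]].
Insert 3: appended to row 1. P = [[1, 2, 3], [5]], Q = [[1, 3, 4], [2]].
Insert 4: appended to row 1. P = [[1, 2, 3, 4], [5]], Q = [[1, 3, 4, 5], [2]].

So P = [[1, 2, 3, 4], [5]], Q = [[1, 3, 4, 5], [2]].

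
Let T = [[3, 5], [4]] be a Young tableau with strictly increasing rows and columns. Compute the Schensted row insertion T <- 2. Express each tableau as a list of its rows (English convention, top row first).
In row 1, 2 replaces 3 (the leftmost entry greater than 2); 3 is bumped to row 2. In row 2, 3 replaces 4 (the leftmost entry greater than 3); 4 is bumped to row 3. 4 starts a new row 3. The new tableau is [[2, 5], [3], [4]].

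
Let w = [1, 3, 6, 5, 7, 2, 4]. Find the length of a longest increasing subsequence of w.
4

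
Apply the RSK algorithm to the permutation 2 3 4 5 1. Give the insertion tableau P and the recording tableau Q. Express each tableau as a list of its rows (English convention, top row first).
P = [[1, 3, 4, 5], [2]], Q = [[1, 2, 3, 4], [5]]

Insert each entry of the permutation into P by Schensted row insertion, recording in Q the position of each new cell.

Insert 2: appended to row 1. P = [[2]].
Insert 3: appended to row 1. P = [[2, 3]].
Insert 4: appended to row 1. P = [[2, 3, 4]].
Insert 5: appended to row 1. P = [[2, 3, 4, 5]].
Insert 1: 1 bumps 2 from row 1; 2 starts row 2. P = [[1, 3, 4, 5], [2]].

So P = [[1, 3, 4, 5], [2]], Q = [[1, 2, 3, 4], [5]].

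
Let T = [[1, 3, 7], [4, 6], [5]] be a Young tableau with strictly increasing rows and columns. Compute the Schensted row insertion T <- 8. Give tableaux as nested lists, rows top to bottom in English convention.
8 is larger than every entry of row 1, so it is appended to row 1. The new tableau is [[1, 3, 7, 8], [4, 6], [5]].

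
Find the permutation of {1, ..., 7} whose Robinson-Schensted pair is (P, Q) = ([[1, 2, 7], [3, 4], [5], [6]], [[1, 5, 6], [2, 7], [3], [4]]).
6 5 3 1 4 7 2

Reverse the RSK construction: for i from n down to 1, find the cell of Q containing i, remove the entry at that cell from P, and reverse-bump it up through P; the value ejected from row 1 is w(i).

Step i=7: Q has 7 at row 2, column 2; remove 4 from row 2 of P and reverse-bump: 4 enters row 1 and ejects 2. So w(7) = 2. P is now [[1, 4, 7], [3], [5], [6]].
Step i=6: Q has 6 at row 1, column 3; remove that cell from P, ejecting 7. So w(6) = 7. P is now [[1, 4], [3], [5], [6]].
Step i=5: Q has 5 at row 1, column 2; remove that cell from P, ejecting 4. So w(5) = 4. P is now [[1], [3], [5], [6]].
Step i=4: Q has 4 at row 4, column 1; remove 6 from row 4 of P and reverse-bump: 6 enters row 3 and ejects 5; 5 enters row 2 and ejects 3; 3 enters row 1 and ejects 1. So w(4) = 1. P is now [[3], [5], [6]].
Step i=3: Q has 3 at row 3, column 1; remove 6 from row 3 of P and reverse-bump: 6 enters row 2 and ejects 5; 5 enters row 1 and ejects 3. So w(3) = 3. P is now [[5], [6]].
Step i=2: Q has 2 at row 2, column 1; remove 6 from row 2 of P and reverse-bump: 6 enters row 1 and ejects 5. So w(2) = 5. P is now [[6]].
Step i=1: Q has 1 at row 1, column 1; remove that cell from P, ejecting 6. So w(1) = 6. P is now [].

So w = 6 5 3 1 4 7 2.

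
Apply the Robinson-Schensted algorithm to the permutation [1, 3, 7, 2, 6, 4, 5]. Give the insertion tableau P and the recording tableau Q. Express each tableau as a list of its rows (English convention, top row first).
P = [[1, 2, 4, 5], [3, 6], [7]], Q = [[1, 2, 3, 7], [4, 5], [6]]

Insert each entry of the permutation into P by Schensted row insertion, recording in Q the position of each new cell.

After inserting 1: P = [[1]].
After inserting 3: P = [[1, 3]].
After inserting 7: P = [[1, 3, 7]].
After inserting 2: P = [[1, 2, 7], [3]].
After inserting 6: P = [[1, 2, 6], [3, 7]].
After inserting 4: P = [[1, 2, 4], [3, 6], [7]].
After inserting 5: P = [[1, 2, 4, 5], [3, 6], [7]].

So P = [[1, 2, 4, 5], [3, 6], [7]], Q = [[1, 2, 3, 7], [4, 5], [6]].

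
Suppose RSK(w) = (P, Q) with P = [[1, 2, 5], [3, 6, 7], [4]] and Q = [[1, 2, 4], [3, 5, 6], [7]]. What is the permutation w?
4 6 1 7 3 5 2

Reverse the RSK construction: for i from n down to 1, find the cell of Q containing i, remove the entry at that cell from P, and reverse-bump it up through P; the value ejected from row 1 is w(i).

Step i=7: Q has 7 at row 3, column 1; remove 4 from row 3 of P and reverse-bump: 4 enters row 2 and ejects 3; 3 enters row 1 and ejects 2. So w(7) = 2. P is now [[1, 3, 5], [4, 6, 7]].
Step i=6: Q has 6 at row 2, column 3; remove 7 from row 2 of P and reverse-bump: 7 enters row 1 and ejects 5. So w(6) = 5. P is now [[1, 3, 7], [4, 6]].
Step i=5: Q has 5 at row 2, column 2; remove 6 from row 2 of P and reverse-bump: 6 enters row 1 and ejects 3. So w(5) = 3. P is now [[1, 6, 7], [4]].
Step i=4: Q has 4 at row 1, column 3; remove that cell from P, ejecting 7. So w(4) = 7. P is now [[1, 6], [4]].
Step i=3: Q has 3 at row 2, column 1; remove 4 from row 2 of P and reverse-bump: 4 enters row 1 and ejects 1. So w(3) = 1. P is now [[4, 6]].
Step i=2: Q has 2 at row 1, column 2; remove that cell from P, ejecting 6. So w(2) = 6. P is now [[4]].
Step i=1: Q has 1 at row 1, column 1; remove that cell from P, ejecting 4. So w(1) = 4. P is now [].

So w = 4 6 1 7 3 5 2.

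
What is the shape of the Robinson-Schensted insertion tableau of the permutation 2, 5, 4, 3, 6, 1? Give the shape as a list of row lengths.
[3, 1, 1, 1]

Row-insert each entry into an empty tableau.

After inserting 2: P = [[2]].
After inserting 5: P = [[2, 5]].
After inserting 4: P = [[2, 4], [5]].
After inserting 3: P = [[2, 3], [4], [5]].
After inserting 6: P = [[2, 3, 6], [4], [5]].
After inserting 1: P = [[1, 3, 6], [2], [4], [5]].

The final insertion tableau P = [[1, 3, 6], [2], [4], [5]] has shape [3, 1, 1, 1].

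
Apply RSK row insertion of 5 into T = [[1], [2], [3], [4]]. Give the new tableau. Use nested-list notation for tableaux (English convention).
[[1, 5], [2], [3], [4]]

5 is larger than every entry of row 1, so it is appended to row 1. The new tableau is [[1, 5], [2], [3], [4]].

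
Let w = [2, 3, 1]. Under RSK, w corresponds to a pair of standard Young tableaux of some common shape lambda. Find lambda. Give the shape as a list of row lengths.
[2, 1]

RSK row insertion gives P = [[1, 3], [2]], which has shape [2, 1].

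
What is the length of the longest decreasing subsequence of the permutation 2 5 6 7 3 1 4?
3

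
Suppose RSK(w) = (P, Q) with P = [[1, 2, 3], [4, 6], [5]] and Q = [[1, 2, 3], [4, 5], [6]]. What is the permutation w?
Reverse the RSK construction: for i from n down to 1, find the cell of Q containing i, remove the entry at that cell from P, and reverse-bump it up through P; the value ejected from row 1 is w(i).

Step i=6: Q has 6 at row 3, column 1; remove 5 from row 3 of P and reverse-bump: 5 enters row 2 and ejects 4; 4 enters row 1 and ejects 3. So w(6) = 3. P is now [[1, 2, 4], [5, 6]].
Step i=5: Q has 5 at row 2, column 2; remove 6 from row 2 of P and reverse-bump: 6 enters row 1 and ejects 4. So w(5) = 4. P is now [[1, 2, 6], [5]].
Step i=4: Q has 4 at row 2, column 1; remove 5 from row 2 of P and reverse-bump: 5 enters row 1 and ejects 2. So w(4) = 2. P is now [[1, 5, 6]].
Step i=3: Q has 3 at row 1, column 3; remove that cell from P, ejecting 6. So w(3) = 6. P is now [[1, 5]].
Step i=2: Q has 2 at row 1, column 2; remove that cell from P, ejecting 5. So w(2) = 5. P is now [[1]].
Step i=1: Q has 1 at row 1, column 1; remove that cell from P, ejecting 1. So w(1) = 1. P is now [].

So w = 1 5 6 2 4 3.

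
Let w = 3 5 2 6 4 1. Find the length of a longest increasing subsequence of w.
3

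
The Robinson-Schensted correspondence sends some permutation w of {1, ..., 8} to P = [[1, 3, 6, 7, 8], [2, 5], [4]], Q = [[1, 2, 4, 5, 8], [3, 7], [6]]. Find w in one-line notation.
Reverse RSK: for i = n, n-1, ..., 1, locate i in Q, remove the corresponding corner cell from P, and reverse-bump its entry up through P; the value ejected from row 1 is w(i).

So w = 4 5 2 6 7 1 3 8.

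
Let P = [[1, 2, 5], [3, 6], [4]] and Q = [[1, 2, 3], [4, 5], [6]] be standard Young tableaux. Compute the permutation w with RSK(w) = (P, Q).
Reverse the RSK construction: for i from n down to 1, find the cell of Q containing i, remove the entry at that cell from P, and reverse-bump it up through P; the value ejected from row 1 is w(i).

Step i=6: Q has 6 at row 3, column 1; remove 4 from row 3 of P and reverse-bump: 4 enters row 2 and ejects 3; 3 enters row 1 and ejects 2. So w(6) = 2. P is now [[1, 3, 5], [4, 6]].
Step i=5: Q has 5 at row 2, column 2; remove 6 from row 2 of P and reverse-bump: 6 enters row 1 and ejects 5. So w(5) = 5. P is now [[1, 3, 6], [4]].
Step i=4: Q has 4 at row 2, column 1; remove 4 from row 2 of P and reverse-bump: 4 enters row 1 and ejects 3. So w(4) = 3. P is now [[1, 4, 6]].
Step i=3: Q has 3 at row 1, column 3; remove that cell from P, ejecting 6. So w(3) = 6. P is now [[1, 4]].
Step i=2: Q has 2 at row 1, column 2; remove that cell from P, ejecting 4. So w(2) = 4. P is now [[1]].
Step i=1: Q has 1 at row 1, column 1; remove that cell from P, ejecting 1. So w(1) = 1. P is now [].

So w = 1 4 6 3 5 2.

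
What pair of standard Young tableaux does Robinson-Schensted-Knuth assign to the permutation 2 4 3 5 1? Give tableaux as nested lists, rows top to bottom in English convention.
Insert each entry of the permutation into P by Schensted row insertion, recording in Q the position of each new cell.

Insert 2: appended to row 1. P = [[2]].
Insert 4: appended to row 1. P = [[2, 4]].
Insert 3: 3 bumps 4 from row 1; 4 starts row 2. P = [[2, 3], [4]].
Insert 5: appended to row 1. P = [[2, 3, 5], [4]].
Insert 1: 1 bumps 2 from row 1; 2 bumps 4 from row 2; 4 starts row 3. P = [[1, 3, 5], [2], [4]].

So P = [[1, 3, 5], [2], [4]], Q = [[1, 2, 4], [3], [5]].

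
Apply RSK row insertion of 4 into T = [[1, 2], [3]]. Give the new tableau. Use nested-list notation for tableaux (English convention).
[[1, 2, 4], [3]]

4 is larger than every entry of row 1, so it is appended to row 1. The new tableau is [[1, 2, 4], [3]].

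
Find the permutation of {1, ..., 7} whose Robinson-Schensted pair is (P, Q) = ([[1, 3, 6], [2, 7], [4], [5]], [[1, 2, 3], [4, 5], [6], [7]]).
Reverse the RSK construction: for i from n down to 1, find the cell of Q containing i, remove the entry at that cell from P, and reverse-bump it up through P; the value ejected from row 1 is w(i).

Step i=7: Q has 7 at row 4, column 1; remove 5 from row 4 of P and reverse-bump: 5 enters row 3 and ejects 4; 4 enters row 2 and ejects 2; 2 enters row 1 and ejects 1. So w(7) = 1. P is now [[2, 3, 6], [4, 7], [5]].
Step i=6: Q has 6 at row 3, column 1; remove 5 from row 3 of P and reverse-bump: 5 enters row 2 and ejects 4; 4 enters row 1 and ejects 3. So w(6) = 3. P is now [[2, 4, 6], [5, 7]].
Step i=5: Q has 5 at row 2, column 2; remove 7 from row 2 of P and reverse-bump: 7 enters row 1 and ejects 6. So w(5) = 6. P is now [[2, 4, 7], [5]].
Step i=4: Q has 4 at row 2, column 1; remove 5 from row 2 of P and reverse-bump: 5 enters row 1 and ejects 4. So w(4) = 4. P is now [[2, 5, 7]].
Step i=3: Q has 3 at row 1, column 3; remove that cell from P, ejecting 7. So w(3) = 7. P is now [[2, 5]].
Step i=2: Q has 2 at row 1, column 2; remove that cell from P, ejecting 5. So w(2) = 5. P is now [[2]].
Step i=1: Q has 1 at row 1, column 1; remove that cell from P, ejecting 2. So w(1) = 2. P is now [].

So w = 2 5 7 4 6 3 1.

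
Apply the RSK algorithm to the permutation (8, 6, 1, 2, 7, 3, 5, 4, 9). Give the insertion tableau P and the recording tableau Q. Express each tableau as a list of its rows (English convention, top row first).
Insert each entry of the permutation into P by Schensted row insertion, recording in Q the position of each new cell.

After inserting 8: P = [[8]].
After inserting 6: P = [[6], [8]].
After inserting 1: P = [[1], [6], [8]].
After inserting 2: P = [[1, 2], [6], [8]].
After inserting 7: P = [[1, 2, 7], [6], [8]].
After inserting 3: P = [[1, 2, 3], [6, 7], [8]].
After inserting 5: P = [[1, 2, 3, 5], [6, 7], [8]].
After inserting 4: P = [[1, 2, 3, 4], [5, 7], [6], [8]].
After inserting 9: P = [[1, 2, 3, 4, 9], [5, 7], [6], [8]].

So P = [[1, 2, 3, 4, 9], [5, 7], [6], [8]], Q = [[1, 4, 5, 7, 9], [2, 6], [3], [8]].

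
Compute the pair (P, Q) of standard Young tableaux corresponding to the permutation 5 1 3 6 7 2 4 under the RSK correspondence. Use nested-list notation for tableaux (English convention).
P = [[1, 2, 4, 7], [3, 6], [5]], Q = [[1, 3, 4, 5], [2, 7], [6]]

Insert each entry of the permutation into P by Schensted row insertion, recording in Q the position of each new cell.

Insert 5: appended to row 1. P = [[5]].
Insert 1: 1 bumps 5 from row 1; 5 starts row 2. P = [[1], [5]].
Insert 3: appended to row 1. P = [[1, 3], [5]].
Insert 6: appended to row 1. P = [[1, 3, 6], [5]].
Insert 7: appended to row 1. P = [[1, 3, 6, 7], [5]].
Insert 2: 2 bumps 3 from row 1; 3 bumps 5 from row 2; 5 starts row 3. P = [[1, 2, 6, 7], [3], [5]].
Insert 4: 4 bumps 6 from row 1; 6 appends to row 2. P = [[1, 2, 4, 7], [3, 6], [5]].

So P = [[1, 2, 4, 7], [3, 6], [5]], Q = [[1, 3, 4, 5], [2, 7], [6]].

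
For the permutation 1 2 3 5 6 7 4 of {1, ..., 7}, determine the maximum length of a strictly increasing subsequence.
6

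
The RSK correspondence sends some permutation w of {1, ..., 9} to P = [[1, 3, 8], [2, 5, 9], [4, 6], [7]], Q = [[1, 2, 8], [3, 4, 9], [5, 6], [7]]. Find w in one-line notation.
4 7 2 6 1 5 3 9 8

Reverse the RSK construction: for i from n down to 1, find the cell of Q containing i, remove the entry at that cell from P, and reverse-bump it up through P; the value ejected from row 1 is w(i).

Step i=9: Q has 9 at row 2, column 3; remove 9 from row 2 of P and reverse-bump: 9 enters row 1 and ejects 8. So w(9) = 8. P is now [[1, 3, 9], [2, 5], [4, 6], [7]].
Step i=8: Q has 8 at row 1, column 3; remove that cell from P, ejecting 9. So w(8) = 9. P is now [[1, 3], [2, 5], [4, 6], [7]].
Step i=7: Q has 7 at row 4, column 1; remove 7 from row 4 of P and reverse-bump: 7 enters row 3 and ejects 6; 6 enters row 2 and ejects 5; 5 enters row 1 and ejects 3. So w(7) = 3. P is now [[1, 5], [2, 6], [4, 7]].
Step i=6: Q has 6 at row 3, column 2; remove 7 from row 3 of P and reverse-bump: 7 enters row 2 and ejects 6; 6 enters row 1 and ejects 5. So w(6) = 5. P is now [[1, 6], [2, 7], [4]].
Step i=5: Q has 5 at row 3, column 1; remove 4 from row 3 of P and reverse-bump: 4 enters row 2 and ejects 2; 2 enters row 1 and ejects 1. So w(5) = 1. P is now [[2, 6], [4, 7]].
Step i=4: Q has 4 at row 2, column 2; remove 7 from row 2 of P and reverse-bump: 7 enters row 1 and ejects 6. So w(4) = 6. P is now [[2, 7], [4]].
Step i=3: Q has 3 at row 2, column 1; remove 4 from row 2 of P and reverse-bump: 4 enters row 1 and ejects 2. So w(3) = 2. P is now [[4, 7]].
Step i=2: Q has 2 at row 1, column 2; remove that cell from P, ejecting 7. So w(2) = 7. P is now [[4]].
Step i=1: Q has 1 at row 1, column 1; remove that cell from P, ejecting 4. So w(1) = 4. P is now [].

So w = 4 7 2 6 1 5 3 9 8.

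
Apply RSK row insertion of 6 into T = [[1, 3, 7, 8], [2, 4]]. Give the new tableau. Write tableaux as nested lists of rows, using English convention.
In row 1, 6 replaces 7 (the leftmost entry greater than 6); 7 is bumped to row 2. 7 is appended to row 2. The new tableau is [[1, 3, 6, 8], [2, 4, 7]].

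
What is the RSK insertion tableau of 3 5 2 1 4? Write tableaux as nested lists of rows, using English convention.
P = [[1, 4], [2, 5], [3]]

Insert 3: appended to row 1. P = [[3]].
Insert 5: appended to row 1. P = [[3, 5]].
Insert 2: 2 bumps 3 from row 1; 3 starts row 2. P = [[2, 5], [3]].
Insert 1: 1 bumps 2 from row 1; 2 bumps 3 from row 2; 3 starts row 3. P = [[1, 5], [2], [3]].
Insert 4: 4 bumps 5 from row 1; 5 appends to row 2. P = [[1, 4], [2, 5], [3]].

So P = [[1, 4], [2, 5], [3]].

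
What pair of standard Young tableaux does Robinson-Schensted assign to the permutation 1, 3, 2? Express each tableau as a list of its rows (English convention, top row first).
Insert each entry of the permutation into P by Schensted row insertion, recording in Q the position of each new cell.

Insert 1: appended to row 1. P = [[1]], Q = [[1]].
Insert 3: appended to row 1. P = [[1, 3]], Q = [[1, 2]].
Insert 2: 2 bumps 3 from row 1; 3 starts row 2. P = [[1, 2], [3]], Q = [[1, 2], [3]].

So P = [[1, 2], [3]], Q = [[1, 2], [3]].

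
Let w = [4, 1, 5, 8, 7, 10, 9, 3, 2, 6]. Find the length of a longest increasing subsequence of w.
4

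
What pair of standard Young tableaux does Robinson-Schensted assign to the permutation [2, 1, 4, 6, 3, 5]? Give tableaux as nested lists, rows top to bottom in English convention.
P = [[1, 3, 5], [2, 4, 6]], Q = [[1, 3, 4], [2, 5, 6]]

Insert each entry of the permutation into P by Schensted row insertion, recording in Q the position of each new cell.

Insert 2: appended to row 1. P = [[2]].
Insert 1: 1 bumps 2 from row 1; 2 starts row 2. P = [[1], [2]].
Insert 4: appended to row 1. P = [[1, 4], [2]].
Insert 6: appended to row 1. P = [[1, 4, 6], [2]].
Insert 3: 3 bumps 4 from row 1; 4 appends to row 2. P = [[1, 3, 6], [2, 4]].
Insert 5: 5 bumps 6 from row 1; 6 appends to row 2. P = [[1, 3, 5], [2, 4, 6]].

So P = [[1, 3, 5], [2, 4, 6]], Q = [[1, 3, 4], [2, 5, 6]].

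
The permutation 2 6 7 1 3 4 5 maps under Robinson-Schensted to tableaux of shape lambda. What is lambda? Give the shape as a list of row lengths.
RSK row insertion gives P = [[1, 3, 4, 5], [2, 6, 7]], which has shape [4, 3].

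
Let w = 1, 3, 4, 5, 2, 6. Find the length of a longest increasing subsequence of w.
5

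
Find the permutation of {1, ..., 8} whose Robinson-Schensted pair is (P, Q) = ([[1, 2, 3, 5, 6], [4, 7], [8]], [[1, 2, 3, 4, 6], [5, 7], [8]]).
1 2 4 5 3 8 7 6

Reverse RSK: for i = n, n-1, ..., 1, locate i in Q, remove the corresponding corner cell from P, and reverse-bump its entry up through P; the value ejected from row 1 is w(i).

So w = 1 2 4 5 3 8 7 6.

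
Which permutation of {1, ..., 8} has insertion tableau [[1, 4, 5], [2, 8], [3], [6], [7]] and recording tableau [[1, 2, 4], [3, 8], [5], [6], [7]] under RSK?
3 7 6 8 4 2 1 5

Reverse the RSK construction: for i from n down to 1, find the cell of Q containing i, remove the entry at that cell from P, and reverse-bump it up through P; the value ejected from row 1 is w(i).

Step i=8: Q has 8 at row 2, column 2; remove 8 from row 2 of P and reverse-bump: 8 enters row 1 and ejects 5. So w(8) = 5. P is now [[1, 4, 8], [2], [3], [6], [7]].
Step i=7: Q has 7 at row 5, column 1; remove 7 from row 5 of P and reverse-bump: 7 enters row 4 and ejects 6; 6 enters row 3 and ejects 3; 3 enters row 2 and ejects 2; 2 enters row 1 and ejects 1. So w(7) = 1. P is now [[2, 4, 8], [3], [6], [7]].
Step i=6: Q has 6 at row 4, column 1; remove 7 from row 4 of P and reverse-bump: 7 enters row 3 and ejects 6; 6 enters row 2 and ejects 3; 3 enters row 1 and ejects 2. So w(6) = 2. P is now [[3, 4, 8], [6], [7]].
Step i=5: Q has 5 at row 3, column 1; remove 7 from row 3 of P and reverse-bump: 7 enters row 2 and ejects 6; 6 enters row 1 and ejects 4. So w(5) = 4. P is now [[3, 6, 8], [7]].
Step i=4: Q has 4 at row 1, column 3; remove that cell from P, ejecting 8. So w(4) = 8. P is now [[3, 6], [7]].
Step i=3: Q has 3 at row 2, column 1; remove 7 from row 2 of P and reverse-bump: 7 enters row 1 and ejects 6. So w(3) = 6. P is now [[3, 7]].
Step i=2: Q has 2 at row 1, column 2; remove that cell from P, ejecting 7. So w(2) = 7. P is now [[3]].
Step i=1: Q has 1 at row 1, column 1; remove that cell from P, ejecting 3. So w(1) = 3. P is now [].

So w = 3 7 6 8 4 2 1 5.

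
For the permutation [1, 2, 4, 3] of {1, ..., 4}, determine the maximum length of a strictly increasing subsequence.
3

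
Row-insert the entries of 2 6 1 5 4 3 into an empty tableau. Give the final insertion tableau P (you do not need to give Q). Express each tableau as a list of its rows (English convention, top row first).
Insert 2: appended to row 1. P = [[2]].
Insert 6: appended to row 1. P = [[2, 6]].
Insert 1: 1 bumps 2 from row 1; 2 starts row 2. P = [[1, 6], [2]].
Insert 5: 5 bumps 6 from row 1; 6 appends to row 2. P = [[1, 5], [2, 6]].
Insert 4: 4 bumps 5 from row 1; 5 bumps 6 from row 2; 6 starts row 3. P = [[1, 4], [2, 5], [6]].
Insert 3: 3 bumps 4 from row 1; 4 bumps 5 from row 2; 5 bumps 6 from row 3; 6 starts row 4. P = [[1, 3], [2, 4], [5], [6]].

So P = [[1, 3], [2, 4], [5], [6]].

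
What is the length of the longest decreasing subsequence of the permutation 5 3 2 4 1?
4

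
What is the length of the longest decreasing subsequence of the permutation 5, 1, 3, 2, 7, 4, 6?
3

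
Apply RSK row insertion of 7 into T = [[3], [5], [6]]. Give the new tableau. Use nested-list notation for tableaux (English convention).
7 is larger than every entry of row 1, so it is appended to row 1. The new tableau is [[3, 7], [5], [6]].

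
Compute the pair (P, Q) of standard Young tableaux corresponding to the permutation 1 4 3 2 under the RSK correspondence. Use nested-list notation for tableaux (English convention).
Insert each entry of the permutation into P by Schensted row insertion, recording in Q the position of each new cell.

After inserting 1: P = [[1]].
After inserting 4: P = [[1, 4]].
After inserting 3: P = [[1, 3], [4]].
After inserting 2: P = [[1, 2], [3], [4]].

So P = [[1, 2], [3], [4]], Q = [[1, 2], [3], [4]].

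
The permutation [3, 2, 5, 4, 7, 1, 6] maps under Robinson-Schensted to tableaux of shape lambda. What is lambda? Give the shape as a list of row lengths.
[3, 3, 1]

Row-insert each entry into an empty tableau.

After inserting 3: P = [[3]].
After inserting 2: P = [[2], [3]].
After inserting 5: P = [[2, 5], [3]].
After inserting 4: P = [[2, 4], [3, 5]].
After inserting 7: P = [[2, 4, 7], [3, 5]].
After inserting 1: P = [[1, 4, 7], [2, 5], [3]].
After inserting 6: P = [[1, 4, 6], [2, 5, 7], [3]].

The final insertion tableau P = [[1, 4, 6], [2, 5, 7], [3]] has shape [3, 3, 1].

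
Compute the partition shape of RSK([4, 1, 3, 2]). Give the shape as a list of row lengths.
[2, 1, 1]

Row-insert each entry into an empty tableau.

After inserting 4: P = [[4]].
After inserting 1: P = [[1], [4]].
After inserting 3: P = [[1, 3], [4]].
After inserting 2: P = [[1, 2], [3], [4]].

The final insertion tableau P = [[1, 2], [3], [4]] has shape [2, 1, 1].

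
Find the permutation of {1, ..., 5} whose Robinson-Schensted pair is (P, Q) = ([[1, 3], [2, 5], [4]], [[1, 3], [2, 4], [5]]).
4 2 5 3 1

Reverse the RSK construction: for i from n down to 1, find the cell of Q containing i, remove the entry at that cell from P, and reverse-bump it up through P; the value ejected from row 1 is w(i).

Step i=5: Q has 5 at row 3, column 1; remove 4 from row 3 of P and reverse-bump: 4 enters row 2 and ejects 2; 2 enters row 1 and ejects 1. So w(5) = 1. P is now [[2, 3], [4, 5]].
Step i=4: Q has 4 at row 2, column 2; remove 5 from row 2 of P and reverse-bump: 5 enters row 1 and ejects 3. So w(4) = 3. P is now [[2, 5], [4]].
Step i=3: Q has 3 at row 1, column 2; remove that cell from P, ejecting 5. So w(3) = 5. P is now [[2], [4]].
Step i=2: Q has 2 at row 2, column 1; remove 4 from row 2 of P and reverse-bump: 4 enters row 1 and ejects 2. So w(2) = 2. P is now [[4]].
Step i=1: Q has 1 at row 1, column 1; remove that cell from P, ejecting 4. So w(1) = 4. P is now [].

So w = 4 2 5 3 1.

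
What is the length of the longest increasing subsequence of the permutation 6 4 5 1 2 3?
3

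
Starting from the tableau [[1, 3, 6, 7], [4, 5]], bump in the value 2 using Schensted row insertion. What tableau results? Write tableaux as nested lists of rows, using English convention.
In row 1, 2 replaces 3 (the leftmost entry greater than 2); 3 is bumped to row 2. In row 2, 3 replaces 4 (the leftmost entry greater than 3); 4 is bumped to row 3. 4 starts a new row 3. The new tableau is [[1, 2, 6, 7], [3, 5], [4]].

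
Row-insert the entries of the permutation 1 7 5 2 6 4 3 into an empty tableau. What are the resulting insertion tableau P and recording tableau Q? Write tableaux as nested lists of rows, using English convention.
Insert each entry of the permutation into P by Schensted row insertion, recording in Q the position of each new cell.

Insert 1: appended to row 1. P = [[1]], Q = [[1]].
Insert 7: appended to row 1. P = [[1, 7]], Q = [[1, 2]].
Insert 5: 5 bumps 7 from row 1; 7 starts row 2. P = [[1, 5], [7]], Q = [[1, 2], [3]].
Insert 2: 2 bumps 5 from row 1; 5 bumps 7 from row 2; 7 starts row 3. P = [[1, 2], [5], [7]], Q = [[1, 2], [3], [4]].
Insert 6: appended to row 1. P = [[1, 2, 6], [5], [7]], Q = [[1, 2, 5], [3], [4]].
Insert 4: 4 bumps 6 from row 1; 6 appends to row 2. P = [[1, 2, 4], [5, 6], [7]], Q = [[1, 2, 5], [3, 6], [4]].
Insert 3: 3 bumps 4 from row 1; 4 bumps 5 from row 2; 5 bumps 7 from row 3; 7 starts row 4. P = [[1, 2, 3], [4, 6], [5], [7]], Q = [[1, 2, 5], [3, 6], [4], [7]].

So P = [[1, 2, 3], [4, 6], [5], [7]], Q = [[1, 2, 5], [3, 6], [4], [7]].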